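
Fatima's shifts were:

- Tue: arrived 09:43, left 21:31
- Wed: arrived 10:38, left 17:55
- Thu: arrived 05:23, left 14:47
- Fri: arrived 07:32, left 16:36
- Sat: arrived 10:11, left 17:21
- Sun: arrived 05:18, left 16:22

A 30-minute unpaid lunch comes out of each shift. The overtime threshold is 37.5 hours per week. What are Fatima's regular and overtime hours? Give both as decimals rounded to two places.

Tue: 09:43–21:31 = 11 h 48 min; less 30 min break → 11 h 18 min
Wed: 10:38–17:55 = 7 h 17 min; less 30 min break → 6 h 47 min
Thu: 05:23–14:47 = 9 h 24 min; less 30 min break → 8 h 54 min
Fri: 07:32–16:36 = 9 h 4 min; less 30 min break → 8 h 34 min
Sat: 10:11–17:21 = 7 h 10 min; less 30 min break → 6 h 40 min
Sun: 05:18–16:22 = 11 h 4 min; less 30 min break → 10 h 34 min
Total worked: 52 h 47 min = 52.78 h.
Threshold 37.5 h → overtime 15 h 17 min, regular 37 h 30 min.

Regular 37.50 hours, overtime 15.28 hours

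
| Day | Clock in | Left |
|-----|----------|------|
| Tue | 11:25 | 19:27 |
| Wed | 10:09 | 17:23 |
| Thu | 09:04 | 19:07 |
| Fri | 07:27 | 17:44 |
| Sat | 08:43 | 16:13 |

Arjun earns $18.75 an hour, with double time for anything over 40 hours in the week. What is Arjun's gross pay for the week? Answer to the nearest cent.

$866.25

Tue: 11:25–19:27 = 8 h 2 min
Wed: 10:09–17:23 = 7 h 14 min
Thu: 09:04–19:07 = 10 h 3 min
Fri: 07:27–17:44 = 10 h 17 min
Sat: 08:43–16:13 = 7 h 30 min
Total worked: 43 h 6 min = 2586 min.
Regular 40 h 0 min = 2400 min at $18.75/h; overtime 3 h 6 min = 186 min at $37.50/h.
Pay = (2400 × $18.75 + 186 × $37.50) ÷ 60 = $866.25.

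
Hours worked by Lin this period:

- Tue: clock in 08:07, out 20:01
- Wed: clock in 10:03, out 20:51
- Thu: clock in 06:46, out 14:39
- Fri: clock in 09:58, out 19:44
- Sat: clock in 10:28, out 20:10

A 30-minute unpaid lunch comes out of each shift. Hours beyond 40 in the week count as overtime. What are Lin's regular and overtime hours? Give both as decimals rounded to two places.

Regular 40.00 hours, overtime 7.55 hours

Tue: 08:07–20:01 = 11 h 54 min; less 30 min break → 11 h 24 min
Wed: 10:03–20:51 = 10 h 48 min; less 30 min break → 10 h 18 min
Thu: 06:46–14:39 = 7 h 53 min; less 30 min break → 7 h 23 min
Fri: 09:58–19:44 = 9 h 46 min; less 30 min break → 9 h 16 min
Sat: 10:28–20:10 = 9 h 42 min; less 30 min break → 9 h 12 min
Total worked: 47 h 33 min = 47.55 h.
Threshold 40 h → overtime 7 h 33 min, regular 40 h 0 min.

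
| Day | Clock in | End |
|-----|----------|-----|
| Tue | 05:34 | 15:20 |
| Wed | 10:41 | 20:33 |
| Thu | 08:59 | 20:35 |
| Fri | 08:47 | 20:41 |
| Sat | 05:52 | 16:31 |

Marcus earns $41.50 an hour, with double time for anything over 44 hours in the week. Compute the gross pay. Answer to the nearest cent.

Tue: 05:34–15:20 = 9 h 46 min
Wed: 10:41–20:33 = 9 h 52 min
Thu: 08:59–20:35 = 11 h 36 min
Fri: 08:47–20:41 = 11 h 54 min
Sat: 05:52–16:31 = 10 h 39 min
Total worked: 53 h 47 min = 3227 min.
Regular 44 h 0 min = 2640 min at $41.50/h; overtime 9 h 47 min = 587 min at $83.00/h.
Pay = (2640 × $41.50 + 587 × $83.00) ÷ 60 = $2638.02.

$2638.02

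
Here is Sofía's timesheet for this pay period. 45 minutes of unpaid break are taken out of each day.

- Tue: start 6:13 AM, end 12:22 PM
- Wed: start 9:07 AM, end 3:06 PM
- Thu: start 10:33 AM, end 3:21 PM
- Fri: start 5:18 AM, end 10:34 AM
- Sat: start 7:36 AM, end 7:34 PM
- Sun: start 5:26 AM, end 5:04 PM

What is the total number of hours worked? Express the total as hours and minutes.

41 h 18 min

Tue: 6:13 AM–12:22 PM = 6 h 9 min; less 45 min break → 5 h 24 min
Wed: 9:07 AM–3:06 PM = 5 h 59 min; less 45 min break → 5 h 14 min
Thu: 10:33 AM–3:21 PM = 4 h 48 min; less 45 min break → 4 h 3 min
Fri: 5:18 AM–10:34 AM = 5 h 16 min; less 45 min break → 4 h 31 min
Sat: 7:36 AM–7:34 PM = 11 h 58 min; less 45 min break → 11 h 13 min
Sun: 5:26 AM–5:04 PM = 11 h 38 min; less 45 min break → 10 h 53 min
Total: 5 h 24 min + 5 h 14 min + 4 h 3 min + 4 h 31 min + 11 h 13 min + 10 h 53 min = 41 h 18 min.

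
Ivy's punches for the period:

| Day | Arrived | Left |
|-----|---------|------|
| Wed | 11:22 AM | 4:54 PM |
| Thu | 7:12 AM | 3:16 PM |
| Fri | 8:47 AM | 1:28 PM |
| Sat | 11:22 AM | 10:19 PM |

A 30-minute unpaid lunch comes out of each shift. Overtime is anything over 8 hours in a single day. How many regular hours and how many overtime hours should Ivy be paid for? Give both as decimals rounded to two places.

Regular 24.78 hours, overtime 2.45 hours

Wed: 11:22 AM–4:54 PM = 5 h 32 min; less 30 min break → 5 h 2 min
Thu: 7:12 AM–3:16 PM = 8 h 4 min; less 30 min break → 7 h 34 min
Fri: 8:47 AM–1:28 PM = 4 h 41 min; less 30 min break → 4 h 11 min
Sat: 11:22 AM–10:19 PM = 10 h 57 min; less 30 min break → 10 h 27 min
Wed reg 5 h 2 min / OT 0 h 0 min; Thu reg 7 h 34 min / OT 0 h 0 min; Fri reg 4 h 11 min / OT 0 h 0 min; Sat reg 8 h 0 min / OT 2 h 27 min.
Totals: regular 24 h 47 min, overtime 2 h 27 min.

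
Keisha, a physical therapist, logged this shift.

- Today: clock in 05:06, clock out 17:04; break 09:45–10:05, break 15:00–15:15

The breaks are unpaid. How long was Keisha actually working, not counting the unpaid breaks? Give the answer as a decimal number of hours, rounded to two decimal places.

Today: 05:06–17:04 = 11 h 58 min; less 35 min break → 11 h 23 min

11.38 hours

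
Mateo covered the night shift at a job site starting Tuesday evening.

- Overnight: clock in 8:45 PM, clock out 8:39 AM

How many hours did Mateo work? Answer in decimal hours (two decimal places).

11.90 hours

Overnight: 8:45 PM → midnight = 3 h 15 min; midnight → 8:39 AM = 8 h 39 min; span 11 h 54 min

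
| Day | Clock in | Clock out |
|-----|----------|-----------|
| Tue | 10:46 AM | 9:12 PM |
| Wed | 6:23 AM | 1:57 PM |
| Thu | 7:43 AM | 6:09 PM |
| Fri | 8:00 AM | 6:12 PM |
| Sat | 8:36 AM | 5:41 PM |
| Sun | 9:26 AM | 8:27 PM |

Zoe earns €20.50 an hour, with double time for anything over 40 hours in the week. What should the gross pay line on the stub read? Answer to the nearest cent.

€1588.07

Tue: 10:46 AM–9:12 PM = 10 h 26 min
Wed: 6:23 AM–1:57 PM = 7 h 34 min
Thu: 7:43 AM–6:09 PM = 10 h 26 min
Fri: 8:00 AM–6:12 PM = 10 h 12 min
Sat: 8:36 AM–5:41 PM = 9 h 5 min
Sun: 9:26 AM–8:27 PM = 11 h 1 min
Total worked: 58 h 44 min = 3524 min.
Regular 40 h 0 min = 2400 min at €20.50/h; overtime 18 h 44 min = 1124 min at €41.00/h.
Pay = (2400 × €20.50 + 1124 × €41.00) ÷ 60 = €1588.07.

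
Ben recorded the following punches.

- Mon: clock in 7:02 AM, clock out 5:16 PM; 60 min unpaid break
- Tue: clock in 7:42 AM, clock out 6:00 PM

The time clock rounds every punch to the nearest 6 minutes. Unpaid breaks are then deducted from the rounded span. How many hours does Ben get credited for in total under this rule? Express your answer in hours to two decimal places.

Mon: in 7:02 AM→7:00 AM, out 5:16 PM→5:18 PM; 10 h 18 min − 60 min = 9 h 18 min
Tue: in 7:42 AM→7:42 AM, out 6:00 PM→6:00 PM; 10 h 18 min
Total credited: 19 h 36 min.

19.60 hours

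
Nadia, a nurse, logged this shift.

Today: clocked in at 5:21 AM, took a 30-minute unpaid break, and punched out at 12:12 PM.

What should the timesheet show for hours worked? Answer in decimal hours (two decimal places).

6.35 hours

Today: 5:21 AM–12:12 PM = 6 h 51 min; less 30 min break → 6 h 21 min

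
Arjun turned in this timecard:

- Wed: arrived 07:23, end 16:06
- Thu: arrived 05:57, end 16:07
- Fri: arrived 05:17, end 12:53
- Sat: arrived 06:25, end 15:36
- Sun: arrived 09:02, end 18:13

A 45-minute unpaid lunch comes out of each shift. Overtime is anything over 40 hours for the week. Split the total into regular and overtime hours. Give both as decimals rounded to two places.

Wed: 07:23–16:06 = 8 h 43 min; less 45 min break → 7 h 58 min
Thu: 05:57–16:07 = 10 h 10 min; less 45 min break → 9 h 25 min
Fri: 05:17–12:53 = 7 h 36 min; less 45 min break → 6 h 51 min
Sat: 06:25–15:36 = 9 h 11 min; less 45 min break → 8 h 26 min
Sun: 09:02–18:13 = 9 h 11 min; less 45 min break → 8 h 26 min
Total worked: 41 h 6 min = 41.10 h.
Threshold 40 h → overtime 1 h 6 min, regular 40 h 0 min.

Regular 40.00 hours, overtime 1.10 hours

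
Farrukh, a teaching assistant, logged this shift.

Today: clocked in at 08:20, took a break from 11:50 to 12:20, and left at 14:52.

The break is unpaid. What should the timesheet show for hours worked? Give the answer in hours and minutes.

Today: 08:20–14:52 = 6 h 32 min; less 30 min break → 6 h 2 min

6 h 2 min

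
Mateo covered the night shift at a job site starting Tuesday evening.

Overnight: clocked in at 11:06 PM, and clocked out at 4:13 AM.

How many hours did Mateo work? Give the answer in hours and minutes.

Overnight: 11:06 PM → midnight = 0 h 54 min; midnight → 4:13 AM = 4 h 13 min; span 5 h 7 min

5 h 7 min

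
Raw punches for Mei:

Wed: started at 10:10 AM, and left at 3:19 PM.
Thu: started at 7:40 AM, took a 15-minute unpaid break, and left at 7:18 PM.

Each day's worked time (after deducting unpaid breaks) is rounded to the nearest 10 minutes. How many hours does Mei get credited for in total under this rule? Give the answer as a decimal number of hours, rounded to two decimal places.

16.50 hours

Wed: 10:10 AM–3:19 PM = 5 h 9 min → rounds to 5 h 10 min
Thu: 7:40 AM–7:18 PM = 11 h 38 min − 15 min = 11 h 23 min → rounds to 11 h 20 min
Total credited: 16 h 30 min.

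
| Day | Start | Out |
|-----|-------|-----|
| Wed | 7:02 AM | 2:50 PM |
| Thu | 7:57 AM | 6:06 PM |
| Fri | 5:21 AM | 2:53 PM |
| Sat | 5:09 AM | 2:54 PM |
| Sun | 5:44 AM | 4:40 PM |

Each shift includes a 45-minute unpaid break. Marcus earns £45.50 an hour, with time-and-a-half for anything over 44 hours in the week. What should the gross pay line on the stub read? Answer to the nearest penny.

Wed: 7:02 AM–2:50 PM = 7 h 48 min; less 45 min break → 7 h 3 min
Thu: 7:57 AM–6:06 PM = 10 h 9 min; less 45 min break → 9 h 24 min
Fri: 5:21 AM–2:53 PM = 9 h 32 min; less 45 min break → 8 h 47 min
Sat: 5:09 AM–2:54 PM = 9 h 45 min; less 45 min break → 9 h 0 min
Sun: 5:44 AM–4:40 PM = 10 h 56 min; less 45 min break → 10 h 11 min
Total worked: 44 h 25 min = 2665 min.
Regular 44 h 0 min = 2640 min at £45.50/h; overtime 0 h 25 min = 25 min at £68.25/h.
Pay = (2640 × £45.50 + 25 × £68.25) ÷ 60 = £2030.44.

£2030.44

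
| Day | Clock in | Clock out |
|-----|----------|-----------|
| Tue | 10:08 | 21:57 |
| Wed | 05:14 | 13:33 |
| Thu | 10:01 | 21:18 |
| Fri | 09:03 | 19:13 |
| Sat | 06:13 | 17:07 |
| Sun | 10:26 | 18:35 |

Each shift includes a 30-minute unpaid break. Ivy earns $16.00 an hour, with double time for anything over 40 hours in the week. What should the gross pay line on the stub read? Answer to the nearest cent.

$1204.27

Tue: 10:08–21:57 = 11 h 49 min; less 30 min break → 11 h 19 min
Wed: 05:14–13:33 = 8 h 19 min; less 30 min break → 7 h 49 min
Thu: 10:01–21:18 = 11 h 17 min; less 30 min break → 10 h 47 min
Fri: 09:03–19:13 = 10 h 10 min; less 30 min break → 9 h 40 min
Sat: 06:13–17:07 = 10 h 54 min; less 30 min break → 10 h 24 min
Sun: 10:26–18:35 = 8 h 9 min; less 30 min break → 7 h 39 min
Total worked: 57 h 38 min = 3458 min.
Regular 40 h 0 min = 2400 min at $16.00/h; overtime 17 h 38 min = 1058 min at $32.00/h.
Pay = (2400 × $16.00 + 1058 × $32.00) ÷ 60 = $1204.27.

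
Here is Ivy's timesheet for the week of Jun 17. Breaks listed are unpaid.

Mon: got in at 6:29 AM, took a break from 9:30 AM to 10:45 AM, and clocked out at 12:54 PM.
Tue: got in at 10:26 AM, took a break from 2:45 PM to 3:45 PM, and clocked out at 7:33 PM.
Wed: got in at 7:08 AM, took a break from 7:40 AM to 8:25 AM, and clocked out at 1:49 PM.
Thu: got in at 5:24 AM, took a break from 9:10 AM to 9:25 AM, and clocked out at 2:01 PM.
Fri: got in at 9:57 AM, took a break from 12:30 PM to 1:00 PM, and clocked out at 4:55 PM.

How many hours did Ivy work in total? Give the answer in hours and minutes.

Mon: 6:29 AM–12:54 PM = 6 h 25 min; less 75 min break → 5 h 10 min
Tue: 10:26 AM–7:33 PM = 9 h 7 min; less 60 min break → 8 h 7 min
Wed: 7:08 AM–1:49 PM = 6 h 41 min; less 45 min break → 5 h 56 min
Thu: 5:24 AM–2:01 PM = 8 h 37 min; less 15 min break → 8 h 22 min
Fri: 9:57 AM–4:55 PM = 6 h 58 min; less 30 min break → 6 h 28 min
Total: 5 h 10 min + 8 h 7 min + 5 h 56 min + 8 h 22 min + 6 h 28 min = 34 h 3 min.

34 h 3 min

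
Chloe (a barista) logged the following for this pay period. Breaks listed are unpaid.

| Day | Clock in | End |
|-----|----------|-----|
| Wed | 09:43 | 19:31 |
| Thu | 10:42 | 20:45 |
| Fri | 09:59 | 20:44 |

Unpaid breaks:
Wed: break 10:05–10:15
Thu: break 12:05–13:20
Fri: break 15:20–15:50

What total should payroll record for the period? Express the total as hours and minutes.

28 h 41 min

Wed: 09:43–19:31 = 9 h 48 min; less 10 min break → 9 h 38 min
Thu: 10:42–20:45 = 10 h 3 min; less 75 min break → 8 h 48 min
Fri: 09:59–20:44 = 10 h 45 min; less 30 min break → 10 h 15 min
Total: 9 h 38 min + 8 h 48 min + 10 h 15 min = 28 h 41 min.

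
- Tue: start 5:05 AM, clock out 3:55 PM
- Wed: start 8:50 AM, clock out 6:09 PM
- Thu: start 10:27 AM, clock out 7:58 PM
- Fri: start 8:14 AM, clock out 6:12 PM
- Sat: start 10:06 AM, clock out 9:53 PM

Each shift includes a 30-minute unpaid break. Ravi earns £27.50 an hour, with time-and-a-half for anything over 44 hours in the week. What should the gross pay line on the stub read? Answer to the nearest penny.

Tue: 5:05 AM–3:55 PM = 10 h 50 min; less 30 min break → 10 h 20 min
Wed: 8:50 AM–6:09 PM = 9 h 19 min; less 30 min break → 8 h 49 min
Thu: 10:27 AM–7:58 PM = 9 h 31 min; less 30 min break → 9 h 1 min
Fri: 8:14 AM–6:12 PM = 9 h 58 min; less 30 min break → 9 h 28 min
Sat: 10:06 AM–9:53 PM = 11 h 47 min; less 30 min break → 11 h 17 min
Total worked: 48 h 55 min = 2935 min.
Regular 44 h 0 min = 2640 min at £27.50/h; overtime 4 h 55 min = 295 min at £41.25/h.
Pay = (2640 × £27.50 + 295 × £41.25) ÷ 60 = £1412.81.

£1412.81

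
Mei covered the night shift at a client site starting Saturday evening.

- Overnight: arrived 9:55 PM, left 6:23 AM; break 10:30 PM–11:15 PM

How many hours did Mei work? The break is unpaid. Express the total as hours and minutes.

7 h 43 min

Overnight: 9:55 PM → midnight = 2 h 5 min; midnight → 6:23 AM = 6 h 23 min; span 8 h 28 min; less 45 min break → 7 h 43 min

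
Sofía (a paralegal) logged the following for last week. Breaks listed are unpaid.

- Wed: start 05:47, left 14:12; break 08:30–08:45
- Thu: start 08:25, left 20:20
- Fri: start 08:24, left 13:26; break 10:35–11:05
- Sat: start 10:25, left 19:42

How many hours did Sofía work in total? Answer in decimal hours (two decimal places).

Wed: 05:47–14:12 = 8 h 25 min; less 15 min break → 8 h 10 min
Thu: 08:25–20:20 = 11 h 55 min
Fri: 08:24–13:26 = 5 h 2 min; less 30 min break → 4 h 32 min
Sat: 10:25–19:42 = 9 h 17 min
Total: 8 h 10 min + 11 h 55 min + 4 h 32 min + 9 h 17 min = 33 h 54 min.

33.90 hours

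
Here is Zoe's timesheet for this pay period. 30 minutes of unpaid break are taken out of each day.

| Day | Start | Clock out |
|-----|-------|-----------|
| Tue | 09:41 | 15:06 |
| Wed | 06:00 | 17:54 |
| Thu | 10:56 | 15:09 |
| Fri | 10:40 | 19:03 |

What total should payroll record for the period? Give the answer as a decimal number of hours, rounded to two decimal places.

27.92 hours

Tue: 09:41–15:06 = 5 h 25 min; less 30 min break → 4 h 55 min
Wed: 06:00–17:54 = 11 h 54 min; less 30 min break → 11 h 24 min
Thu: 10:56–15:09 = 4 h 13 min; less 30 min break → 3 h 43 min
Fri: 10:40–19:03 = 8 h 23 min; less 30 min break → 7 h 53 min
Total: 4 h 55 min + 11 h 24 min + 3 h 43 min + 7 h 53 min = 27 h 55 min.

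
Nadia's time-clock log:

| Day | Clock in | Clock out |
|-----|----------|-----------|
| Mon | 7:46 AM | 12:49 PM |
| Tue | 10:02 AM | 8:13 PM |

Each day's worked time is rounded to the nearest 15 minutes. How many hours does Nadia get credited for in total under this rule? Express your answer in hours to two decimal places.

Mon: 7:46 AM–12:49 PM = 5 h 3 min → rounds to 5 h 0 min
Tue: 10:02 AM–8:13 PM = 10 h 11 min → rounds to 10 h 15 min
Total credited: 15 h 15 min.

15.25 hours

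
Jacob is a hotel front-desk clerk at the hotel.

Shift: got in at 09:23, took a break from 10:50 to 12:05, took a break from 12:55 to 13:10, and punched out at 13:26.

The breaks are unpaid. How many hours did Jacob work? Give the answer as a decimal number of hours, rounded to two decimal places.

Shift: 09:23–13:26 = 4 h 3 min; less 90 min break → 2 h 33 min

2.55 hours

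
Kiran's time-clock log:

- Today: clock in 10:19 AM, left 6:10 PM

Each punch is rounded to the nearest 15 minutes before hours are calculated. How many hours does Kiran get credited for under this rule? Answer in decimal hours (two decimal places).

8.00 hours

Today: in 10:19 AM→10:15 AM, out 6:10 PM→6:15 PM; 8 h 0 min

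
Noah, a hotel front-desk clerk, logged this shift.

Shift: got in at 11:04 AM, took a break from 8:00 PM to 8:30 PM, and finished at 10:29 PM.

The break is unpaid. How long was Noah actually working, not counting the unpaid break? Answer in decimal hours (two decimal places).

Shift: 11:04 AM–10:29 PM = 11 h 25 min; less 30 min break → 10 h 55 min

10.92 hours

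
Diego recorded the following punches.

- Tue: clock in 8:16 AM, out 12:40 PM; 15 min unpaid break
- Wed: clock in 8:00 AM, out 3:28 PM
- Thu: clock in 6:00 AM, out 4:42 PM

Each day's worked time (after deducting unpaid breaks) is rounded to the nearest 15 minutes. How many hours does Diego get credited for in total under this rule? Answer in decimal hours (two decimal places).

Tue: 8:16 AM–12:40 PM = 4 h 24 min − 15 min = 4 h 9 min → rounds to 4 h 15 min
Wed: 8:00 AM–3:28 PM = 7 h 28 min → rounds to 7 h 30 min
Thu: 6:00 AM–4:42 PM = 10 h 42 min → rounds to 10 h 45 min
Total credited: 22 h 30 min.

22.50 hours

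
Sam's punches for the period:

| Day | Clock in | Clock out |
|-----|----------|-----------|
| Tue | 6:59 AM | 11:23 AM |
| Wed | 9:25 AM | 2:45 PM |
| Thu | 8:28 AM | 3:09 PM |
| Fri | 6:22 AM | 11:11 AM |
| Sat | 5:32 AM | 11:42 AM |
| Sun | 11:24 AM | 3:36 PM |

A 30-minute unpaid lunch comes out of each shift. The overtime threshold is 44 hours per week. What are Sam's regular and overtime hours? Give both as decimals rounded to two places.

Tue: 6:59 AM–11:23 AM = 4 h 24 min; less 30 min break → 3 h 54 min
Wed: 9:25 AM–2:45 PM = 5 h 20 min; less 30 min break → 4 h 50 min
Thu: 8:28 AM–3:09 PM = 6 h 41 min; less 30 min break → 6 h 11 min
Fri: 6:22 AM–11:11 AM = 4 h 49 min; less 30 min break → 4 h 19 min
Sat: 5:32 AM–11:42 AM = 6 h 10 min; less 30 min break → 5 h 40 min
Sun: 11:24 AM–3:36 PM = 4 h 12 min; less 30 min break → 3 h 42 min
Total worked: 28 h 36 min = 28.60 h.
Threshold 44 h → overtime 0 h 0 min, regular 28 h 36 min.

Regular 28.60 hours, overtime 0.00 hours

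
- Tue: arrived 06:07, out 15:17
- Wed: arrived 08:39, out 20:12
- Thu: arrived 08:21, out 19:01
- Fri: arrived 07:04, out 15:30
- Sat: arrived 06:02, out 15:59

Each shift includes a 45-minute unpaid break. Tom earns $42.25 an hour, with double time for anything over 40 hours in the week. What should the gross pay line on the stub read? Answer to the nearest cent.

Tue: 06:07–15:17 = 9 h 10 min; less 45 min break → 8 h 25 min
Wed: 08:39–20:12 = 11 h 33 min; less 45 min break → 10 h 48 min
Thu: 08:21–19:01 = 10 h 40 min; less 45 min break → 9 h 55 min
Fri: 07:04–15:30 = 8 h 26 min; less 45 min break → 7 h 41 min
Sat: 06:02–15:59 = 9 h 57 min; less 45 min break → 9 h 12 min
Total worked: 46 h 1 min = 2761 min.
Regular 40 h 0 min = 2400 min at $42.25/h; overtime 6 h 1 min = 361 min at $84.50/h.
Pay = (2400 × $42.25 + 361 × $84.50) ÷ 60 = $2198.41.

$2198.41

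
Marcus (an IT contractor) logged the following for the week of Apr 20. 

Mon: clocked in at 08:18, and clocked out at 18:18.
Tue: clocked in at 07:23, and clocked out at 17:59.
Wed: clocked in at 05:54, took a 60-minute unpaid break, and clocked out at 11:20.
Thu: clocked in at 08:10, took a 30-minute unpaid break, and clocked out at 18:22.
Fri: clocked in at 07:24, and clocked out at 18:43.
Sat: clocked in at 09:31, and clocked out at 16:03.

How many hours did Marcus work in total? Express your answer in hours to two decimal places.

52.58 hours

Mon: 08:18–18:18 = 10 h 0 min
Tue: 07:23–17:59 = 10 h 36 min
Wed: 05:54–11:20 = 5 h 26 min; less 60 min break → 4 h 26 min
Thu: 08:10–18:22 = 10 h 12 min; less 30 min break → 9 h 42 min
Fri: 07:24–18:43 = 11 h 19 min
Sat: 09:31–16:03 = 6 h 32 min
Total: 10 h 0 min + 10 h 36 min + 4 h 26 min + 9 h 42 min + 11 h 19 min + 6 h 32 min = 52 h 35 min.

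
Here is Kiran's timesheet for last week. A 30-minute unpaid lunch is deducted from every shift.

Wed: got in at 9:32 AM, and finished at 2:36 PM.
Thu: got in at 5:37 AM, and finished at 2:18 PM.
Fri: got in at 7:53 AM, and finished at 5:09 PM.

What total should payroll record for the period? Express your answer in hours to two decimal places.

21.52 hours

Wed: 9:32 AM–2:36 PM = 5 h 4 min; less 30 min break → 4 h 34 min
Thu: 5:37 AM–2:18 PM = 8 h 41 min; less 30 min break → 8 h 11 min
Fri: 7:53 AM–5:09 PM = 9 h 16 min; less 30 min break → 8 h 46 min
Total: 4 h 34 min + 8 h 11 min + 8 h 46 min = 21 h 31 min.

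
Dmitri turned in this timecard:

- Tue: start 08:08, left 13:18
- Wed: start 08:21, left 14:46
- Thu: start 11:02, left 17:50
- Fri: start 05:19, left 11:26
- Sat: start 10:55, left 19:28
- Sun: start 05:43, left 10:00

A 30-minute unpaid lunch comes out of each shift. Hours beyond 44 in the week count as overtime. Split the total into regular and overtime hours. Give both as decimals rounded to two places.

Regular 34.33 hours, overtime 0.00 hours

Tue: 08:08–13:18 = 5 h 10 min; less 30 min break → 4 h 40 min
Wed: 08:21–14:46 = 6 h 25 min; less 30 min break → 5 h 55 min
Thu: 11:02–17:50 = 6 h 48 min; less 30 min break → 6 h 18 min
Fri: 05:19–11:26 = 6 h 7 min; less 30 min break → 5 h 37 min
Sat: 10:55–19:28 = 8 h 33 min; less 30 min break → 8 h 3 min
Sun: 05:43–10:00 = 4 h 17 min; less 30 min break → 3 h 47 min
Total worked: 34 h 20 min = 34.33 h.
Threshold 44 h → overtime 0 h 0 min, regular 34 h 20 min.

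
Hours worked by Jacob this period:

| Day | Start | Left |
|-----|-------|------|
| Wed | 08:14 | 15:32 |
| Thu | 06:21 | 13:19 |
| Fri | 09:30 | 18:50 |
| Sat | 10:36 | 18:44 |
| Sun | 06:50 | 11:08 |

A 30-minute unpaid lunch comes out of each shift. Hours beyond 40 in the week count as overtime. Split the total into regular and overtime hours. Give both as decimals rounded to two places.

Wed: 08:14–15:32 = 7 h 18 min; less 30 min break → 6 h 48 min
Thu: 06:21–13:19 = 6 h 58 min; less 30 min break → 6 h 28 min
Fri: 09:30–18:50 = 9 h 20 min; less 30 min break → 8 h 50 min
Sat: 10:36–18:44 = 8 h 8 min; less 30 min break → 7 h 38 min
Sun: 06:50–11:08 = 4 h 18 min; less 30 min break → 3 h 48 min
Total worked: 33 h 32 min = 33.53 h.
Threshold 40 h → overtime 0 h 0 min, regular 33 h 32 min.

Regular 33.53 hours, overtime 0.00 hours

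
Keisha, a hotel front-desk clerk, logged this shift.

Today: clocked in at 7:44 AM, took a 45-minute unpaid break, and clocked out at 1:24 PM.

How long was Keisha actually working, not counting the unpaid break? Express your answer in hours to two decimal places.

4.92 hours

Today: 7:44 AM–1:24 PM = 5 h 40 min; less 45 min break → 4 h 55 min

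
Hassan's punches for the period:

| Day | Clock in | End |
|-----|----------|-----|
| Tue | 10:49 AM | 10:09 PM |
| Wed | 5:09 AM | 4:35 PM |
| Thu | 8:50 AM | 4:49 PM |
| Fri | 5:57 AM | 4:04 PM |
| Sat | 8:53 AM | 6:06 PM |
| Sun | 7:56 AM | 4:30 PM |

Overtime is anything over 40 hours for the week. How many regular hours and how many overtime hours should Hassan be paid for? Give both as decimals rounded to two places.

Regular 40.00 hours, overtime 18.65 hours

Tue: 10:49 AM–10:09 PM = 11 h 20 min
Wed: 5:09 AM–4:35 PM = 11 h 26 min
Thu: 8:50 AM–4:49 PM = 7 h 59 min
Fri: 5:57 AM–4:04 PM = 10 h 7 min
Sat: 8:53 AM–6:06 PM = 9 h 13 min
Sun: 7:56 AM–4:30 PM = 8 h 34 min
Total worked: 58 h 39 min = 58.65 h.
Threshold 40 h → overtime 18 h 39 min, regular 40 h 0 min.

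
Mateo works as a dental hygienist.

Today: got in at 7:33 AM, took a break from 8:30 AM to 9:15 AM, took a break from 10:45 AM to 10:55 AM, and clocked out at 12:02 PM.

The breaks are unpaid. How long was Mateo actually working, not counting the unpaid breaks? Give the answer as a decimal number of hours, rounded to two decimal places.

3.57 hours

Today: 7:33 AM–12:02 PM = 4 h 29 min; less 55 min break → 3 h 34 min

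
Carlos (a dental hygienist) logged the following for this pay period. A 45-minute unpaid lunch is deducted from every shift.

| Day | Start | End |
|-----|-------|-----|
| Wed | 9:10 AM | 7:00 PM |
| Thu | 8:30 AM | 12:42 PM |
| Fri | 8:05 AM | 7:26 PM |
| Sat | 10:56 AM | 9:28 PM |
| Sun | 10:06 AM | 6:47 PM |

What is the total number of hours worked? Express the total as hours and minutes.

Wed: 9:10 AM–7:00 PM = 9 h 50 min; less 45 min break → 9 h 5 min
Thu: 8:30 AM–12:42 PM = 4 h 12 min; less 45 min break → 3 h 27 min
Fri: 8:05 AM–7:26 PM = 11 h 21 min; less 45 min break → 10 h 36 min
Sat: 10:56 AM–9:28 PM = 10 h 32 min; less 45 min break → 9 h 47 min
Sun: 10:06 AM–6:47 PM = 8 h 41 min; less 45 min break → 7 h 56 min
Total: 9 h 5 min + 3 h 27 min + 10 h 36 min + 9 h 47 min + 7 h 56 min = 40 h 51 min.

40 h 51 min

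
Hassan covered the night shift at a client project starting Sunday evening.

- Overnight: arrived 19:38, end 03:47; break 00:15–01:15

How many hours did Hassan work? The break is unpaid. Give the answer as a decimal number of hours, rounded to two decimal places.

7.15 hours

Overnight: 19:38 → midnight = 4 h 22 min; midnight → 03:47 = 3 h 47 min; span 8 h 9 min; less 60 min break → 7 h 9 min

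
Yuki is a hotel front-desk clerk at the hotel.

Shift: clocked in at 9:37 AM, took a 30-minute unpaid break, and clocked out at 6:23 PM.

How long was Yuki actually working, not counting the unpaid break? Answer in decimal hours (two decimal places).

8.27 hours

Shift: 9:37 AM–6:23 PM = 8 h 46 min; less 30 min break → 8 h 16 min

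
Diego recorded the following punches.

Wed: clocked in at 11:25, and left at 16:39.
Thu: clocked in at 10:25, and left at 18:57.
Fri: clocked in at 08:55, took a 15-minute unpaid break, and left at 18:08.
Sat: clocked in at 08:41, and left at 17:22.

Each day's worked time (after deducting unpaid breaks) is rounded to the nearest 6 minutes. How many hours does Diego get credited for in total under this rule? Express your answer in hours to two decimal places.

Wed: 11:25–16:39 = 5 h 14 min → rounds to 5 h 12 min
Thu: 10:25–18:57 = 8 h 32 min → rounds to 8 h 30 min
Fri: 08:55–18:08 = 9 h 13 min − 15 min = 8 h 58 min → rounds to 9 h 0 min
Sat: 08:41–17:22 = 8 h 41 min → rounds to 8 h 42 min
Total credited: 31 h 24 min.

31.40 hours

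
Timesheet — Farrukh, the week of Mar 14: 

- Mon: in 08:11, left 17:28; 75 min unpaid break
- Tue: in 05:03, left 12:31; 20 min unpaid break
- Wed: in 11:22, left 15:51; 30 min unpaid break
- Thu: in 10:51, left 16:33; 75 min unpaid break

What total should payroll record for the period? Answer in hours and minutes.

Mon: 08:11–17:28 = 9 h 17 min; less 75 min break → 8 h 2 min
Tue: 05:03–12:31 = 7 h 28 min; less 20 min break → 7 h 8 min
Wed: 11:22–15:51 = 4 h 29 min; less 30 min break → 3 h 59 min
Thu: 10:51–16:33 = 5 h 42 min; less 75 min break → 4 h 27 min
Total: 8 h 2 min + 7 h 8 min + 3 h 59 min + 4 h 27 min = 23 h 36 min.

23 h 36 min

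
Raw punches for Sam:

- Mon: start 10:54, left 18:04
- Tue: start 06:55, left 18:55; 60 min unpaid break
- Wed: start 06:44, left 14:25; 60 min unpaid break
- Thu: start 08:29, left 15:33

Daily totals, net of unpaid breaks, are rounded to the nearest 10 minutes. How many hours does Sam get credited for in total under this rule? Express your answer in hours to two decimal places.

31.83 hours

Mon: 10:54–18:04 = 7 h 10 min → rounds to 7 h 10 min
Tue: 06:55–18:55 = 12 h 0 min − 60 min = 11 h 0 min → rounds to 11 h 0 min
Wed: 06:44–14:25 = 7 h 41 min − 60 min = 6 h 41 min → rounds to 6 h 40 min
Thu: 08:29–15:33 = 7 h 4 min → rounds to 7 h 0 min
Total credited: 31 h 50 min.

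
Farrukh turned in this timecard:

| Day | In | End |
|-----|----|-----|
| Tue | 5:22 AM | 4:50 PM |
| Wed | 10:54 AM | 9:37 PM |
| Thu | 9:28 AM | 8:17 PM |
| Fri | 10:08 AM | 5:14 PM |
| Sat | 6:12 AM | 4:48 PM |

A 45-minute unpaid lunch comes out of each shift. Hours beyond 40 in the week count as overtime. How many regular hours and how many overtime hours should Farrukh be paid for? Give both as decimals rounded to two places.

Regular 40.00 hours, overtime 6.95 hours

Tue: 5:22 AM–4:50 PM = 11 h 28 min; less 45 min break → 10 h 43 min
Wed: 10:54 AM–9:37 PM = 10 h 43 min; less 45 min break → 9 h 58 min
Thu: 9:28 AM–8:17 PM = 10 h 49 min; less 45 min break → 10 h 4 min
Fri: 10:08 AM–5:14 PM = 7 h 6 min; less 45 min break → 6 h 21 min
Sat: 6:12 AM–4:48 PM = 10 h 36 min; less 45 min break → 9 h 51 min
Total worked: 46 h 57 min = 46.95 h.
Threshold 40 h → overtime 6 h 57 min, regular 40 h 0 min.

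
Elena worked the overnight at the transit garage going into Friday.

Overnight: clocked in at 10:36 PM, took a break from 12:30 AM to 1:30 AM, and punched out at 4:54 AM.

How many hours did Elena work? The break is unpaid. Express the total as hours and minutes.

Overnight: 10:36 PM → midnight = 1 h 24 min; midnight → 4:54 AM = 4 h 54 min; span 6 h 18 min; less 60 min break → 5 h 18 min

5 h 18 min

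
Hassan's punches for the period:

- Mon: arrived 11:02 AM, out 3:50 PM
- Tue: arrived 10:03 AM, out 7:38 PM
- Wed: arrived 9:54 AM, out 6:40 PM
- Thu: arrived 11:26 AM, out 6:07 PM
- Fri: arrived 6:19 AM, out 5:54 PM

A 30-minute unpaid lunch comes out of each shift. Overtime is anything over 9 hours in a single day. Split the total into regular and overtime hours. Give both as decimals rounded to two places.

Mon: 11:02 AM–3:50 PM = 4 h 48 min; less 30 min break → 4 h 18 min
Tue: 10:03 AM–7:38 PM = 9 h 35 min; less 30 min break → 9 h 5 min
Wed: 9:54 AM–6:40 PM = 8 h 46 min; less 30 min break → 8 h 16 min
Thu: 11:26 AM–6:07 PM = 6 h 41 min; less 30 min break → 6 h 11 min
Fri: 6:19 AM–5:54 PM = 11 h 35 min; less 30 min break → 11 h 5 min
Mon reg 4 h 18 min / OT 0 h 0 min; Tue reg 9 h 0 min / OT 0 h 5 min; Wed reg 8 h 16 min / OT 0 h 0 min; Thu reg 6 h 11 min / OT 0 h 0 min; Fri reg 9 h 0 min / OT 2 h 5 min.
Totals: regular 36 h 45 min, overtime 2 h 10 min.

Regular 36.75 hours, overtime 2.17 hours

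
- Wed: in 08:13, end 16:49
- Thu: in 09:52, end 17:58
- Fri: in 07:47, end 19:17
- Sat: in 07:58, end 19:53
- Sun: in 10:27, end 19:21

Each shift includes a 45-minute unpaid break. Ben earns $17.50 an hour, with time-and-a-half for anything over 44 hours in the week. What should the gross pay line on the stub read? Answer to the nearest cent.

Wed: 08:13–16:49 = 8 h 36 min; less 45 min break → 7 h 51 min
Thu: 09:52–17:58 = 8 h 6 min; less 45 min break → 7 h 21 min
Fri: 07:47–19:17 = 11 h 30 min; less 45 min break → 10 h 45 min
Sat: 07:58–19:53 = 11 h 55 min; less 45 min break → 11 h 10 min
Sun: 10:27–19:21 = 8 h 54 min; less 45 min break → 8 h 9 min
Total worked: 45 h 16 min = 2716 min.
Regular 44 h 0 min = 2640 min at $17.50/h; overtime 1 h 16 min = 76 min at $26.25/h.
Pay = (2640 × $17.50 + 76 × $26.25) ÷ 60 = $803.25.

$803.25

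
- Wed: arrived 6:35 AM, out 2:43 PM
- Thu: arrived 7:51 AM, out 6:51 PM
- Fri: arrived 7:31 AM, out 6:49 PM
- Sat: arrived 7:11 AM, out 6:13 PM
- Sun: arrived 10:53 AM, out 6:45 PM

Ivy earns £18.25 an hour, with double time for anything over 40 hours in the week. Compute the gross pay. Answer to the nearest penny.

Wed: 6:35 AM–2:43 PM = 8 h 8 min
Thu: 7:51 AM–6:51 PM = 11 h 0 min
Fri: 7:31 AM–6:49 PM = 11 h 18 min
Sat: 7:11 AM–6:13 PM = 11 h 2 min
Sun: 10:53 AM–6:45 PM = 7 h 52 min
Total worked: 49 h 20 min = 2960 min.
Regular 40 h 0 min = 2400 min at £18.25/h; overtime 9 h 20 min = 560 min at £36.50/h.
Pay = (2400 × £18.25 + 560 × £36.50) ÷ 60 = £1070.67.

£1070.67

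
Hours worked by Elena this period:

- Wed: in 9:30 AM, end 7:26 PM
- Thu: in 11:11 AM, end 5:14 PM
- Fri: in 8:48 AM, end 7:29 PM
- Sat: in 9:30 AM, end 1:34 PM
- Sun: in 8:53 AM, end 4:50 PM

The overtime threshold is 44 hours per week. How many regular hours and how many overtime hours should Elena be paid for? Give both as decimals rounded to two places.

Regular 38.68 hours, overtime 0.00 hours

Wed: 9:30 AM–7:26 PM = 9 h 56 min
Thu: 11:11 AM–5:14 PM = 6 h 3 min
Fri: 8:48 AM–7:29 PM = 10 h 41 min
Sat: 9:30 AM–1:34 PM = 4 h 4 min
Sun: 8:53 AM–4:50 PM = 7 h 57 min
Total worked: 38 h 41 min = 38.68 h.
Threshold 44 h → overtime 0 h 0 min, regular 38 h 41 min.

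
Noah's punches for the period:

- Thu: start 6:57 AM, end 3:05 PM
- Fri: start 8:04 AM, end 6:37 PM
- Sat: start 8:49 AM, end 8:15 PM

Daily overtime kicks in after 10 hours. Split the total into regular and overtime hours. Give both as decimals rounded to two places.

Regular 28.13 hours, overtime 1.98 hours

Thu: 6:57 AM–3:05 PM = 8 h 8 min
Fri: 8:04 AM–6:37 PM = 10 h 33 min
Sat: 8:49 AM–8:15 PM = 11 h 26 min
Thu reg 8 h 8 min / OT 0 h 0 min; Fri reg 10 h 0 min / OT 0 h 33 min; Sat reg 10 h 0 min / OT 1 h 26 min.
Totals: regular 28 h 8 min, overtime 1 h 59 min.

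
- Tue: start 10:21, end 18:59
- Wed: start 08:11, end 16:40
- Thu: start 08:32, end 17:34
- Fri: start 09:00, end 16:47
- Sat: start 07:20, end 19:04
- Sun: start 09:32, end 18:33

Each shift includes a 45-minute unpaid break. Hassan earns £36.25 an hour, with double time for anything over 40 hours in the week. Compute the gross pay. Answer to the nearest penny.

Tue: 10:21–18:59 = 8 h 38 min; less 45 min break → 7 h 53 min
Wed: 08:11–16:40 = 8 h 29 min; less 45 min break → 7 h 44 min
Thu: 08:32–17:34 = 9 h 2 min; less 45 min break → 8 h 17 min
Fri: 09:00–16:47 = 7 h 47 min; less 45 min break → 7 h 2 min
Sat: 07:20–19:04 = 11 h 44 min; less 45 min break → 10 h 59 min
Sun: 09:32–18:33 = 9 h 1 min; less 45 min break → 8 h 16 min
Total worked: 50 h 11 min = 3011 min.
Regular 40 h 0 min = 2400 min at £36.25/h; overtime 10 h 11 min = 611 min at £72.50/h.
Pay = (2400 × £36.25 + 611 × £72.50) ÷ 60 = £2188.29.

£2188.29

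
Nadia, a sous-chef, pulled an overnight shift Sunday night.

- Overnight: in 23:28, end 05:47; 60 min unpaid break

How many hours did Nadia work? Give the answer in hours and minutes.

Overnight: 23:28 → midnight = 0 h 32 min; midnight → 05:47 = 5 h 47 min; span 6 h 19 min; less 60 min break → 5 h 19 min

5 h 19 min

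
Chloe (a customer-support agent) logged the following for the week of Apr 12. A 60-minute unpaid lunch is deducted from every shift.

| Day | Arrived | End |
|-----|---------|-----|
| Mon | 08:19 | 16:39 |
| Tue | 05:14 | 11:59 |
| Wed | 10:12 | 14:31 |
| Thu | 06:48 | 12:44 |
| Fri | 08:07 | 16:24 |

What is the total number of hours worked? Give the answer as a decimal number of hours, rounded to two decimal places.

28.62 hours

Mon: 08:19–16:39 = 8 h 20 min; less 60 min break → 7 h 20 min
Tue: 05:14–11:59 = 6 h 45 min; less 60 min break → 5 h 45 min
Wed: 10:12–14:31 = 4 h 19 min; less 60 min break → 3 h 19 min
Thu: 06:48–12:44 = 5 h 56 min; less 60 min break → 4 h 56 min
Fri: 08:07–16:24 = 8 h 17 min; less 60 min break → 7 h 17 min
Total: 7 h 20 min + 5 h 45 min + 3 h 19 min + 4 h 56 min + 7 h 17 min = 28 h 37 min.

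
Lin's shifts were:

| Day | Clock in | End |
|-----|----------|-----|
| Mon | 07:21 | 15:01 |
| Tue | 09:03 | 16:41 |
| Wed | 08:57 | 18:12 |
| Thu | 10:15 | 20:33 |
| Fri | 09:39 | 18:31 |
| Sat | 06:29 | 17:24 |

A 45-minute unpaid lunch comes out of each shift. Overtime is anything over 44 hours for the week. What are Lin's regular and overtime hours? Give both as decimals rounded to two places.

Regular 44.00 hours, overtime 6.13 hours

Mon: 07:21–15:01 = 7 h 40 min; less 45 min break → 6 h 55 min
Tue: 09:03–16:41 = 7 h 38 min; less 45 min break → 6 h 53 min
Wed: 08:57–18:12 = 9 h 15 min; less 45 min break → 8 h 30 min
Thu: 10:15–20:33 = 10 h 18 min; less 45 min break → 9 h 33 min
Fri: 09:39–18:31 = 8 h 52 min; less 45 min break → 8 h 7 min
Sat: 06:29–17:24 = 10 h 55 min; less 45 min break → 10 h 10 min
Total worked: 50 h 8 min = 50.13 h.
Threshold 44 h → overtime 6 h 8 min, regular 44 h 0 min.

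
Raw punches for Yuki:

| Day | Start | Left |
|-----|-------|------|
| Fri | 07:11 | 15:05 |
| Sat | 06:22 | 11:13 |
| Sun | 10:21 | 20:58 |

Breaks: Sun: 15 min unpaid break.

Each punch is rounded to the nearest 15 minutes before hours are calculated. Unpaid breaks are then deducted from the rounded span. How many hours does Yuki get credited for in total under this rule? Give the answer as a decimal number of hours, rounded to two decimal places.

23.25 hours

Fri: in 07:11→07:15, out 15:05→15:00; 7 h 45 min
Sat: in 06:22→06:15, out 11:13→11:15; 5 h 0 min
Sun: in 10:21→10:15, out 20:58→21:00; 10 h 45 min − 15 min = 10 h 30 min
Total credited: 23 h 15 min.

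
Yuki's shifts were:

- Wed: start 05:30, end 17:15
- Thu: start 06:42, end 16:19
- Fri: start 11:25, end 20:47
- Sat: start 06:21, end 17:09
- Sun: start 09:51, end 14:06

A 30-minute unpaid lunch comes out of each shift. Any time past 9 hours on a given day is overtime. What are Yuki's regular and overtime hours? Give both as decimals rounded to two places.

Wed: 05:30–17:15 = 11 h 45 min; less 30 min break → 11 h 15 min
Thu: 06:42–16:19 = 9 h 37 min; less 30 min break → 9 h 7 min
Fri: 11:25–20:47 = 9 h 22 min; less 30 min break → 8 h 52 min
Sat: 06:21–17:09 = 10 h 48 min; less 30 min break → 10 h 18 min
Sun: 09:51–14:06 = 4 h 15 min; less 30 min break → 3 h 45 min
Wed reg 9 h 0 min / OT 2 h 15 min; Thu reg 9 h 0 min / OT 0 h 7 min; Fri reg 8 h 52 min / OT 0 h 0 min; Sat reg 9 h 0 min / OT 1 h 18 min; Sun reg 3 h 45 min / OT 0 h 0 min.
Totals: regular 39 h 37 min, overtime 3 h 40 min.

Regular 39.62 hours, overtime 3.67 hours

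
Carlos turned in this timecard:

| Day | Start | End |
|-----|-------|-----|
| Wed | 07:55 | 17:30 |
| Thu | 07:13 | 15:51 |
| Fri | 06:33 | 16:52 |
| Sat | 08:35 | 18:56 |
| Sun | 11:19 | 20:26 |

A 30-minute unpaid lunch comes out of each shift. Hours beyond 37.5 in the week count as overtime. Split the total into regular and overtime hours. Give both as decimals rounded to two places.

Wed: 07:55–17:30 = 9 h 35 min; less 30 min break → 9 h 5 min
Thu: 07:13–15:51 = 8 h 38 min; less 30 min break → 8 h 8 min
Fri: 06:33–16:52 = 10 h 19 min; less 30 min break → 9 h 49 min
Sat: 08:35–18:56 = 10 h 21 min; less 30 min break → 9 h 51 min
Sun: 11:19–20:26 = 9 h 7 min; less 30 min break → 8 h 37 min
Total worked: 45 h 30 min = 45.50 h.
Threshold 37.5 h → overtime 8 h 0 min, regular 37 h 30 min.

Regular 37.50 hours, overtime 8.00 hours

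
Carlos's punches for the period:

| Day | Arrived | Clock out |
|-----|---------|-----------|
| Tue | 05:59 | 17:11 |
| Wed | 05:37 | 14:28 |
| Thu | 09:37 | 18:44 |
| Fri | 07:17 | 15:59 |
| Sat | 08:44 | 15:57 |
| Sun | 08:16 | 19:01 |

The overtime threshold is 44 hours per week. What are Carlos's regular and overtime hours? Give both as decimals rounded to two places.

Regular 44.00 hours, overtime 11.83 hours

Tue: 05:59–17:11 = 11 h 12 min
Wed: 05:37–14:28 = 8 h 51 min
Thu: 09:37–18:44 = 9 h 7 min
Fri: 07:17–15:59 = 8 h 42 min
Sat: 08:44–15:57 = 7 h 13 min
Sun: 08:16–19:01 = 10 h 45 min
Total worked: 55 h 50 min = 55.83 h.
Threshold 44 h → overtime 11 h 50 min, regular 44 h 0 min.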